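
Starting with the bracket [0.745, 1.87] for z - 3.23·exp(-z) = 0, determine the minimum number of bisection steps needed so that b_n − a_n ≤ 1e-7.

24

Initial width b − a = 1.87 − 0.745 = 1.125000.
After n steps the width is (b−a)/2^n; need (b−a)/2^n ≤ 1e-7.
So n ≥ log₂(1.125000/1e-7) = log₂(11250000.0000) ≈ 23.4234.
Hence n = 24.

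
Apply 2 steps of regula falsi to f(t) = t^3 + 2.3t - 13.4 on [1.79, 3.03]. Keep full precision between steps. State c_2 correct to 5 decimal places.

2.02619

False-position update: c = (a·f(b) − b·f(a))/(f(b) − f(a)); replace the endpoint whose sign matches f(c).
f(1.790000) = -3.547661, f(3.030000) = 21.387127
step 1: c = 1.966424, f(c) = -1.273408 < 0 → new bracket [1.966424, 3.030000]
step 2: c = 2.026192, f(c) = -0.421323 < 0 → new bracket [2.026192, 3.030000]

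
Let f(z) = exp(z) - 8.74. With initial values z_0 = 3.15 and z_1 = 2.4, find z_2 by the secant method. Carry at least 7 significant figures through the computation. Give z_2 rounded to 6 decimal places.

2.260928

f(z_0) = 14.596065, f(z_1) = 2.283176
z_2 = 2.400000 - (2.283176)·(2.400000 - 3.150000)/(2.283176 - (14.596065)) = 2.260928; f(z_2) = 0.851983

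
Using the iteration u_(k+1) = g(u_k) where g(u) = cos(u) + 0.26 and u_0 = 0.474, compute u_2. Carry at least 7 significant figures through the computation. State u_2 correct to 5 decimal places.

0.66872

u_1 = g(0.474000) = 1.149750
u_2 = g(1.149750) = 0.668716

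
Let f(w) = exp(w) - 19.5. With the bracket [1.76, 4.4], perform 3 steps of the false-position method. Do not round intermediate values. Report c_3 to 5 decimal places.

2.72539

False-position update: c = (a·f(b) − b·f(a))/(f(b) − f(a)); replace the endpoint whose sign matches f(c).
f(1.760000) = -13.687563, f(4.400000) = 61.950869
step 1: c = 2.237736, f(c) = -10.127916 < 0 → new bracket [2.237736, 4.400000]
step 2: c = 2.541559, f(c) = -6.800545 < 0 → new bracket [2.541559, 4.400000]
step 3: c = 2.725387, f(c) = -4.237685 < 0 → new bracket [2.725387, 4.400000]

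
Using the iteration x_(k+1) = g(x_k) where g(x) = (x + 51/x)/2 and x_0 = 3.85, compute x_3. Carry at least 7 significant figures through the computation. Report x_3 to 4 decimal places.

7.1424

x_1 = g(3.850000) = 8.548377
x_2 = g(8.548377) = 7.257211
x_3 = g(7.257211) = 7.142352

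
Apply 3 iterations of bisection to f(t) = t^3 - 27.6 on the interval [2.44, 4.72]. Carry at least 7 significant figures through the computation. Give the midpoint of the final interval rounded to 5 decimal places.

3.15250

f(2.440000) = -13.073216, f(4.720000) = 77.554048 (opposite signs)
step 1: m = 3.580000, f(m) = 18.282712 > 0 → root in [2.440000, 3.580000]
step 2: m = 3.010000, f(m) = -0.329099 < 0 → root in [3.010000, 3.580000]
step 3: m = 3.295000, f(m) = 8.173897 > 0 → root in [3.010000, 3.295000]
Midpoint of [3.010000, 3.295000] = 3.152500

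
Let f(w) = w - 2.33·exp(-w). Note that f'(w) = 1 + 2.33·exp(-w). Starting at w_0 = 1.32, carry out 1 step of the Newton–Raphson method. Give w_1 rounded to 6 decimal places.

0.890042

Newton update: w ← w − f(w)/f'(w).
w_0 = 1.320000: f = 0.697575, f' = 1.622425 → w_1 = 1.320000 - (0.697575)/(1.622425) = 0.890042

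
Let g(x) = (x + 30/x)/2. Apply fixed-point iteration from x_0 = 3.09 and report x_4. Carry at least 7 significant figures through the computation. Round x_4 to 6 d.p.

x_1 = g(3.090000) = 6.399369
x_2 = g(6.399369) = 5.543666
x_3 = g(5.543666) = 5.477624
x_4 = g(5.477624) = 5.477226

5.477226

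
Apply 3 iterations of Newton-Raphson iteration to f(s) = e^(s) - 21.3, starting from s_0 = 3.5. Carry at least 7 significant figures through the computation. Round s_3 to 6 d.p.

Newton update: s ← s − f(s)/f'(s).
f'(s) = e^(s)
s_0 = 3.500000: f = 11.815452, f' = 33.115452 → s_1 = 3.500000 - (11.815452)/(33.115452) = 3.143204
s_1 = 3.143204: f = 1.878017, f' = 23.178017 → s_2 = 3.143204 - (1.878017)/(23.178017) = 3.062179
s_2 = 3.062179: f = 0.074070, f' = 21.374070 → s_3 = 3.062179 - (0.074070)/(21.374070) = 3.058713

3.058713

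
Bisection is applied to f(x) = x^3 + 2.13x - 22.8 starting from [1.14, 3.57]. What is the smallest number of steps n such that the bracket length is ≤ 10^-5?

Initial width b − a = 3.57 − 1.14 = 2.430000.
After n steps the width is (b−a)/2^n; need (b−a)/2^n ≤ 10^-5.
So n ≥ log₂(2.430000/10^-5) = log₂(243000.0000) ≈ 17.8906.
Hence n = 18.

18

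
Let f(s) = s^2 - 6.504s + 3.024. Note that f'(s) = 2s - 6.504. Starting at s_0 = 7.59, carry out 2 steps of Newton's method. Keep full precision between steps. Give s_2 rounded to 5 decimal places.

s_0 = 7.590000: f = 11.266740, f' = 8.676000 → s_1 = 7.590000 - (11.266740)/(8.676000) = 6.291390
s_1 = 6.291390: f = 1.686388, f' = 6.078780 → s_2 = 6.291390 - (1.686388)/(6.078780) = 6.013968

6.01397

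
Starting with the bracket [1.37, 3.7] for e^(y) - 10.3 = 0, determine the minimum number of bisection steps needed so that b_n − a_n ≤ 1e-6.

Initial width b − a = 3.7 − 1.37 = 2.330000.
After n steps the width is (b−a)/2^n; need (b−a)/2^n ≤ 1e-6.
So n ≥ log₂(2.330000/1e-6) = log₂(2330000.0000) ≈ 21.1519.
Hence n = 22.

22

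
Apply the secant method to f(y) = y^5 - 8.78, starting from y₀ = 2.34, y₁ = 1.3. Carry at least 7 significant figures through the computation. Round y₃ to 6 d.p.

1.614091

f(y_0) = 61.378337, f(y_1) = -5.067070
y_2 = 1.300000 - (-5.067070)·(1.300000 - 2.340000)/(-5.067070 - (61.378337)) = 1.379310; f(y_2) = -3.787608
y_3 = 1.379310 - (-3.787608)·(1.379310 - 1.300000)/(-3.787608 - (-5.067070)) = 1.614091; f(y_3) = 2.175684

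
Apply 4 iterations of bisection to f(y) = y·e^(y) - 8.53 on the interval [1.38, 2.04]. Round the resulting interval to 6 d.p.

f(1.380000) = -3.044636, f(2.040000) = 7.158843 (opposite signs)
step 1: m = 1.710000, f(m) = 0.924524 > 0 → root in [1.380000, 1.710000]
step 2: m = 1.545000, f(m) = -1.287084 < 0 → root in [1.545000, 1.710000]
step 3: m = 1.627500, f(m) = -0.244184 < 0 → root in [1.627500, 1.710000]
step 4: m = 1.668750, f(m) = 0.323606 > 0 → root in [1.627500, 1.668750]

[1.627500, 1.668750]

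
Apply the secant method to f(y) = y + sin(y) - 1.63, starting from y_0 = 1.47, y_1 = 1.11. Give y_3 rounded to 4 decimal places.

f(y_0) = 0.834924, f(y_1) = 0.375699
y_2 = 1.110000 - (0.375699)·(1.110000 - 1.470000)/(0.375699 - (0.834924)) = 0.815479; f(y_2) = -0.086467
y_3 = 0.815479 - (-0.086467)·(0.815479 - 1.110000)/(-0.086467 - (0.375699)) = 0.870581; f(y_3) = 0.005285

0.8706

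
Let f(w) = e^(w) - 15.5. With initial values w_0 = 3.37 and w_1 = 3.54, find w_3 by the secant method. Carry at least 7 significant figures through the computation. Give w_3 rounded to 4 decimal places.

2.8087

f(w_0) = 13.578527, f(w_1) = 18.966919
w_2 = 3.540000 - (18.966919)·(3.540000 - 3.370000)/(18.966919 - (13.578527)) = 2.941607; f(w_2) = 3.446268
w_3 = 2.941607 - (3.446268)·(2.941607 - 3.540000)/(3.446268 - (18.966919)) = 2.808737; f(w_3) = 1.088959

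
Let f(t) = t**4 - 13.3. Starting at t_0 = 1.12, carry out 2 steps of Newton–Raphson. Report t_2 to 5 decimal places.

f'(t) = 4t**3
t_0 = 1.120000: f = -11.726481, f' = 5.619712 → t_1 = 1.120000 - (-11.726481)/(5.619712) = 3.206669
t_1 = 3.206669: f = 92.434498, f' = 131.893236 → t_2 = 3.206669 - (92.434498)/(131.893236) = 2.505841

2.50584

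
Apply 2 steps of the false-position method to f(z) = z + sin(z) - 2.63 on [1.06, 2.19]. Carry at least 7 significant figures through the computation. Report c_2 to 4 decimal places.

False-position update: c = (a·f(b) − b·f(a))/(f(b) − f(a)); replace the endpoint whose sign matches f(c).
f(1.060000) = -0.697645, f(2.190000) = 0.374341
step 1: c = 1.795400, f(c) = 0.140283 > 0 → new bracket [1.060000, 1.795400]
step 2: c = 1.672282, f(c) = 0.037137 > 0 → new bracket [1.060000, 1.672282]

1.6723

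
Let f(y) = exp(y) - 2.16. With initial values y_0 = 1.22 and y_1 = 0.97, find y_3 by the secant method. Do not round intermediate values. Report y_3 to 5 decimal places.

f(y_0) = 1.227188, f(y_1) = 0.477944
y_2 = 0.970000 - (0.477944)·(0.970000 - 1.220000)/(0.477944 - (1.227188)) = 0.810524; f(y_2) = 0.089087
y_3 = 0.810524 - (0.089087)·(0.810524 - 0.970000)/(0.089087 - (0.477944)) = 0.773989; f(y_3) = 0.008398

0.77399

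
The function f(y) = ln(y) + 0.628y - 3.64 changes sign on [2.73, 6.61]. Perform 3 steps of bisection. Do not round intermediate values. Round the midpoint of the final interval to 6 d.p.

f(2.730000) = -0.921258, f(6.610000) = 2.399664 (opposite signs)
step 1: m = 4.670000, f(m) = 0.833919 > 0 → root in [2.730000, 4.670000]
step 2: m = 3.700000, f(m) = -0.008067 < 0 → root in [3.700000, 4.670000]
step 3: m = 4.185000, f(m) = 0.419687 > 0 → root in [3.700000, 4.185000]
Midpoint of [3.700000, 4.185000] = 3.942500

3.942500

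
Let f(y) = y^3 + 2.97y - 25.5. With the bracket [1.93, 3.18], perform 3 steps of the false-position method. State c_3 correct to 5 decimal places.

f(1.930000) = -12.578843, f(3.180000) = 16.102032
step 1: c = 2.478224, f(c) = -2.919421 < 0 → new bracket [2.478224, 3.180000]
step 2: c = 2.585933, f(c) = -0.527513 < 0 → new bracket [2.585933, 3.180000]
step 3: c = 2.604778, f(c) = -0.090737 < 0 → new bracket [2.604778, 3.180000]

2.60478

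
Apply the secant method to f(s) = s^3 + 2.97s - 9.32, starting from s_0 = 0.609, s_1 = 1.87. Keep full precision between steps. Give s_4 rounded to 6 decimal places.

f(s_0) = -7.285403, f(s_1) = 2.773103
s_2 = 1.870000 - (2.773103)·(1.870000 - 0.609000)/(2.773103 - (-7.285403)) = 1.522346; f(s_2) = -1.270542
s_3 = 1.522346 - (-1.270542)·(1.522346 - 1.870000)/(-1.270542 - (2.773103)) = 1.631581; f(s_3) = -0.130842
s_4 = 1.631581 - (-0.130842)·(1.631581 - 1.522346)/(-0.130842 - (-1.270542)) = 1.644122; f(s_4) = 0.007327

1.644122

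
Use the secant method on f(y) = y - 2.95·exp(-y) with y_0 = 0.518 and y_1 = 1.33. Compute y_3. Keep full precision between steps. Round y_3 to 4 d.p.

1.0385

f(y_0) = -1.239347, f(y_1) = 0.549792
y_2 = 1.330000 - (0.549792)·(1.330000 - 0.518000)/(0.549792 - (-1.239347)) = 1.080477; f(y_2) = 0.079148
y_3 = 1.080477 - (0.079148)·(1.080477 - 1.330000)/(0.079148 - (0.549792)) = 1.038515; f(y_3) = -0.005726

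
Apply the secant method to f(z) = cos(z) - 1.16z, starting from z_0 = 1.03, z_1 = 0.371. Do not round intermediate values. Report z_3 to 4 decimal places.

0.6755

f(z_0) = -0.679981, f(z_1) = 0.501605
z_2 = 0.371000 - (0.501605)·(0.371000 - 1.030000)/(0.501605 - (-0.679981)) = 0.650758; f(z_2) = 0.040746
z_3 = 0.650758 - (0.040746)·(0.650758 - 0.371000)/(0.040746 - (0.501605)) = 0.675492; f(z_3) = -0.003171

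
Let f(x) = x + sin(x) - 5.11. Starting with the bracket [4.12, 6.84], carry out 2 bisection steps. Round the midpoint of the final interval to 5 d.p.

f(4.120000) = -1.819609, f(6.840000) = 2.258485 (opposite signs)
step 1: m = 5.480000, f(m) = -0.349572 < 0 → root in [5.480000, 6.840000]
step 2: m = 6.160000, f(m) = 0.927126 > 0 → root in [5.480000, 6.160000]
Midpoint of [5.480000, 6.160000] = 5.820000

5.82000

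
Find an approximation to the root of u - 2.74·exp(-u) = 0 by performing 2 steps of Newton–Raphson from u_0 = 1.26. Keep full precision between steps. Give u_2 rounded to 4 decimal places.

f'(u) = 1 + 2.74·exp(-u)
u_0 = 1.260000: f = 0.482788, f' = 1.777212 → u_1 = 1.260000 - (0.482788)/(1.777212) = 0.988345
u_1 = 0.988345: f = -0.031461, f' = 2.019806 → u_2 = 0.988345 - (-0.031461)/(2.019806) = 1.003922

1.0039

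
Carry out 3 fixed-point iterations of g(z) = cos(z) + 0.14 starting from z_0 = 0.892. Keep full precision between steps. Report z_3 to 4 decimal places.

0.7929

z_1 = g(0.892000) = 0.767857
z_2 = g(0.767857) = 0.859401
z_3 = g(0.859401) = 0.792891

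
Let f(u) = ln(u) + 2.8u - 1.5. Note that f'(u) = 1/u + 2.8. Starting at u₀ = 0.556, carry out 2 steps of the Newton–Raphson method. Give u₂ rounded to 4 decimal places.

Newton update: u ← u − f(u)/f'(u).
u_0 = 0.556000: f = -0.530187, f' = 4.598561 → u_1 = 0.556000 - (-0.530187)/(4.598561) = 0.671294
u_1 = 0.671294: f = -0.018924, f' = 4.289660 → u_2 = 0.671294 - (-0.018924)/(4.289660) = 0.675706

0.6757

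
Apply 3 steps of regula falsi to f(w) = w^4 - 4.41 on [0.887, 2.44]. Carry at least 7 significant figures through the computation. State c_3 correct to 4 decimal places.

1.2758

False-position update: c = (a·f(b) − b·f(a))/(f(b) − f(a)); replace the endpoint whose sign matches f(c).
f(0.887000) = -3.790995, f(2.440000) = 31.035353
step 1: c = 1.056051, f(c) = -3.166233 < 0 → new bracket [1.056051, 2.440000]
step 2: c = 1.184171, f(c) = -2.443667 < 0 → new bracket [1.184171, 2.440000]
step 3: c = 1.275835, f(c) = -1.760415 < 0 → new bracket [1.275835, 2.440000]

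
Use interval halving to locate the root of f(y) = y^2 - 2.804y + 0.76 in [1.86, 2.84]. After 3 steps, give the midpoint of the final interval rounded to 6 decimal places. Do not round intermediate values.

f(1.860000) = -0.995840, f(2.840000) = 0.862240 (opposite signs)
step 1: m = 2.350000, f(m) = -0.306900 < 0 → root in [2.350000, 2.840000]
step 2: m = 2.595000, f(m) = 0.217645 > 0 → root in [2.350000, 2.595000]
step 3: m = 2.472500, f(m) = -0.059634 < 0 → root in [2.472500, 2.595000]
Midpoint of [2.472500, 2.595000] = 2.533750

2.533750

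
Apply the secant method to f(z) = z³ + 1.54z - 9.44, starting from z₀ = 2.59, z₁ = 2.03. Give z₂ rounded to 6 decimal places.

f(z_0) = 11.922579, f(z_1) = 2.051627
z_2 = 2.030000 - (2.051627)·(2.030000 - 2.590000)/(2.051627 - (11.922579)) = 1.913607; f(z_2) = 0.514375

1.913607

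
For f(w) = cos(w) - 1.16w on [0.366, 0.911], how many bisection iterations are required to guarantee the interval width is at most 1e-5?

16

Initial width b − a = 0.911 − 0.366 = 0.545000.
After n steps the width is (b−a)/2^n; need (b−a)/2^n ≤ 1e-5.
So n ≥ log₂(0.545000/1e-5) = log₂(54500.0000) ≈ 15.7340.
Hence n = 16.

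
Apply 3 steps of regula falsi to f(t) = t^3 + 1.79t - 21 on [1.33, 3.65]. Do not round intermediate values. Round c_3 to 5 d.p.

2.49246

False-position update: c = (a·f(b) − b·f(a))/(f(b) − f(a)); replace the endpoint whose sign matches f(c).
f(1.330000) = -16.266663, f(3.650000) = 34.160625
step 1: c = 2.078378, f(c) = -8.301832 < 0 → new bracket [2.078378, 3.650000]
step 2: c = 2.385645, f(c) = -3.152260 < 0 → new bracket [2.385645, 3.650000]
step 3: c = 2.492460, f(c) = -1.054437 < 0 → new bracket [2.492460, 3.650000]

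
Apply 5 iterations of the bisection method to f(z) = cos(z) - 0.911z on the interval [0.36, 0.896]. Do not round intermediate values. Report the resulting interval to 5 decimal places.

[0.77875, 0.79550]

f(0.360000) = 0.607937, f(0.896000) = -0.191518 (opposite signs)
step 1: m = 0.628000, f(m) = 0.237096 > 0 → root in [0.628000, 0.896000]
step 2: m = 0.762000, f(m) = 0.029275 > 0 → root in [0.762000, 0.896000]
step 3: m = 0.829000, f(m) = -0.079606 < 0 → root in [0.762000, 0.829000]
step 4: m = 0.795500, f(m) = -0.024773 < 0 → root in [0.762000, 0.795500]
step 5: m = 0.778750, f(m) = 0.002351 > 0 → root in [0.778750, 0.795500]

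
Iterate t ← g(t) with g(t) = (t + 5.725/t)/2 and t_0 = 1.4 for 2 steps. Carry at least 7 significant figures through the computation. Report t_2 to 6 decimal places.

2.415262

t_1 = g(1.400000) = 2.744643
t_2 = g(2.744643) = 2.415262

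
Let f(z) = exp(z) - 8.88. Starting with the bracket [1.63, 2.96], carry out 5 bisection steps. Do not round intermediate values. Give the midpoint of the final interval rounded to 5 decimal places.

f(1.630000) = -3.776125, f(2.960000) = 10.417972 (opposite signs)
step 1: m = 2.295000, f(m) = 1.044436 > 0 → root in [1.630000, 2.295000]
step 2: m = 1.962500, f(m) = -1.762902 < 0 → root in [1.962500, 2.295000]
step 3: m = 2.128750, f(m) = -0.475645 < 0 → root in [2.128750, 2.295000]
step 4: m = 2.211875, f(m) = 0.252824 > 0 → root in [2.128750, 2.211875]
step 5: m = 2.170313, f(m) = -0.118979 < 0 → root in [2.170313, 2.211875]
Midpoint of [2.170313, 2.211875] = 2.191094

2.19109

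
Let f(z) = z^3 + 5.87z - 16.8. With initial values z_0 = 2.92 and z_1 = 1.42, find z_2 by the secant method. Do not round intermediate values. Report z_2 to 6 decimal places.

1.692448

Secant update: z_(k+1) = z_k − f(z_k)·(z_k − z_(k-1))/(f(z_k) − f(z_(k-1))).
f(z_0) = 25.237488, f(z_1) = -5.601312
z_2 = 1.420000 - (-5.601312)·(1.420000 - 2.920000)/(-5.601312 - (25.237488)) = 1.692448; f(z_2) = -2.017516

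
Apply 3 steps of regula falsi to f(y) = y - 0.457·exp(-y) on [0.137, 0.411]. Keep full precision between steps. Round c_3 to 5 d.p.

0.32891

False-position update: c = (a·f(b) − b·f(a))/(f(b) − f(a)); replace the endpoint whose sign matches f(c).
f(0.137000) = -0.261490, f(0.411000) = 0.108015
step 1: c = 0.330903, f(c) = 0.002652 > 0 → new bracket [0.137000, 0.330903]
step 2: c = 0.328957, f(c) = 0.000066 > 0 → new bracket [0.137000, 0.328957]
step 3: c = 0.328909, f(c) = 0.000002 > 0 → new bracket [0.137000, 0.328909]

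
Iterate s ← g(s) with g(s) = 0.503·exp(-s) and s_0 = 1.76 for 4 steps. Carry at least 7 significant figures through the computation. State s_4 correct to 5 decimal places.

0.36631

s_1 = g(1.760000) = 0.086539
s_2 = g(0.086539) = 0.461301
s_3 = g(0.461301) = 0.317123
s_4 = g(0.317123) = 0.366305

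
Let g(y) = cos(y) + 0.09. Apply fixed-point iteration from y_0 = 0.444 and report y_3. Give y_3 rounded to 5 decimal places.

y_1 = g(0.444000) = 0.993041
y_2 = g(0.993041) = 0.636145
y_3 = g(0.636145) = 0.894392

0.89439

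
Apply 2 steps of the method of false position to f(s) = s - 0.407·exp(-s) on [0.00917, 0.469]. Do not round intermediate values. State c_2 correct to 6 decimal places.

0.301373

f(0.009170) = -0.394115, f(0.469000) = 0.214370
step 1: c = 0.307002, f(c) = 0.007592 > 0 → new bracket [0.009170, 0.307002]
step 2: c = 0.301373, f(c) = 0.000273 > 0 → new bracket [0.009170, 0.301373]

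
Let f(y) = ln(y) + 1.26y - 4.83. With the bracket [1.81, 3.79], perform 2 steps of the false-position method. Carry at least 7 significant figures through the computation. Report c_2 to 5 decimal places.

f(1.810000) = -1.956073, f(3.790000) = 1.277766
step 1: c = 3.007655, f(c) = 0.060807 > 0 → new bracket [1.810000, 3.007655]
step 2: c = 2.971547, f(c) = 0.003233 > 0 → new bracket [1.810000, 2.971547]

2.97155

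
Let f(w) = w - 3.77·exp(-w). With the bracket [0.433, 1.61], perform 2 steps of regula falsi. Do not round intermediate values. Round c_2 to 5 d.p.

False-position update: c = (a·f(b) − b·f(a))/(f(b) − f(a)); replace the endpoint whose sign matches f(c).
f(0.433000) = -2.012073, f(1.610000) = 0.856424
step 1: c = 1.258593, f(c) = 0.187711 > 0 → new bracket [0.433000, 1.258593]
step 2: c = 1.188144, f(c) = 0.039098 > 0 → new bracket [0.433000, 1.188144]

1.18814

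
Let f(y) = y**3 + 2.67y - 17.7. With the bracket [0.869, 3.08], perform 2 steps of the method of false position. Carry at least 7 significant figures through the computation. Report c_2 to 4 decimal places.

f(0.869000) = -14.723535, f(3.080000) = 19.741712
step 1: c = 1.813538, f(c) = -6.893272 < 0 → new bracket [1.813538, 3.080000]
step 2: c = 2.141305, f(c) = -2.164433 < 0 → new bracket [2.141305, 3.080000]

2.1413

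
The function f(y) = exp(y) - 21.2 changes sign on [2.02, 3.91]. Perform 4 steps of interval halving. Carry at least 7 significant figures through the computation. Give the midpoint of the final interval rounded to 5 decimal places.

f(2.020000) = -13.661675, f(3.910000) = 28.698952 (opposite signs)
step 1: m = 2.965000, f(m) = -1.805297 < 0 → root in [2.965000, 3.910000]
step 2: m = 3.437500, f(m) = 9.909088 > 0 → root in [2.965000, 3.437500]
step 3: m = 3.201250, f(m) = 3.363215 > 0 → root in [2.965000, 3.201250]
step 4: m = 3.083125, f(m) = 0.626504 > 0 → root in [2.965000, 3.083125]
Midpoint of [2.965000, 3.083125] = 3.024062

3.02406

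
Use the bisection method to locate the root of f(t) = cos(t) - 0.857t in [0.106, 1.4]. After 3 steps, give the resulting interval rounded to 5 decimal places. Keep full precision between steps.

f(0.106000) = 0.903545, f(1.400000) = -1.029833 (opposite signs)
step 1: m = 0.753000, f(m) = 0.084320 > 0 → root in [0.753000, 1.400000]
step 2: m = 1.076500, f(m) = -0.448148 < 0 → root in [0.753000, 1.076500]
step 3: m = 0.914750, f(m) = -0.173952 < 0 → root in [0.753000, 0.914750]

[0.75300, 0.91475]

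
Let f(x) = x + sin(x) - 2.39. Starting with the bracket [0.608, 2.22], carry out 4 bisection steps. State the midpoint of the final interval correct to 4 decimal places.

1.3636

f(0.608000) = -1.210773, f(2.220000) = 0.626565 (opposite signs)
step 1: m = 1.414000, f(m) = 0.011733 > 0 → root in [0.608000, 1.414000]
step 2: m = 1.011000, f(m) = -0.531637 < 0 → root in [1.011000, 1.414000]
step 3: m = 1.212500, f(m) = -0.241004 < 0 → root in [1.212500, 1.414000]
step 4: m = 1.313250, f(m) = -0.109732 < 0 → root in [1.313250, 1.414000]
Midpoint of [1.313250, 1.414000] = 1.363625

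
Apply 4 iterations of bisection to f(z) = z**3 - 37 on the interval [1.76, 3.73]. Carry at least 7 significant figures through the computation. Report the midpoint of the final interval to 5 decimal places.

f(1.760000) = -31.548224, f(3.730000) = 14.895117 (opposite signs)
step 1: m = 2.745000, f(m) = -16.316356 < 0 → root in [2.745000, 3.730000]
step 2: m = 3.237500, f(m) = -3.066447 < 0 → root in [3.237500, 3.730000]
step 3: m = 3.483750, f(m) = 5.280581 > 0 → root in [3.237500, 3.483750]
step 4: m = 3.360625, f(m) = 0.954228 > 0 → root in [3.237500, 3.360625]
Midpoint of [3.237500, 3.360625] = 3.299062

3.29906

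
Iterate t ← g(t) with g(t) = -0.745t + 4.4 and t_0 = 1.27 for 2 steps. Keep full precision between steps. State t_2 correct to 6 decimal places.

t_1 = g(1.270000) = 3.453850
t_2 = g(3.453850) = 1.826882

1.826882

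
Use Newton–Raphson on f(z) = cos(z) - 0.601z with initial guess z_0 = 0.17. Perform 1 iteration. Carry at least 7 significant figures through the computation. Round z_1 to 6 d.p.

Newton update: z ← z − f(z)/f'(z).
f'(z) = -sin(z) - 0.601
z_0 = 0.170000: f = 0.883415, f' = -0.770182 → z_1 = 0.170000 - (0.883415)/(-0.770182) = 1.317020

1.317020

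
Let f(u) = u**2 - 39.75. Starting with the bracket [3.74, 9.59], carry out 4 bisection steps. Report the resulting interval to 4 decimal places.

f(3.740000) = -25.762400, f(9.590000) = 52.218100 (opposite signs)
step 1: m = 6.665000, f(m) = 4.672225 > 0 → root in [3.740000, 6.665000]
step 2: m = 5.202500, f(m) = -12.683994 < 0 → root in [5.202500, 6.665000]
step 3: m = 5.933750, f(m) = -4.540611 < 0 → root in [5.933750, 6.665000]
step 4: m = 6.299375, f(m) = -0.067875 < 0 → root in [6.299375, 6.665000]

[6.2994, 6.6650]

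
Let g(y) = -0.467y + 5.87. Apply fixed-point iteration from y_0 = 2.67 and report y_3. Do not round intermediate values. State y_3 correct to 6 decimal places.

4.136959

y_1 = g(2.670000) = 4.623110
y_2 = g(4.623110) = 3.711008
y_3 = g(3.711008) = 4.136959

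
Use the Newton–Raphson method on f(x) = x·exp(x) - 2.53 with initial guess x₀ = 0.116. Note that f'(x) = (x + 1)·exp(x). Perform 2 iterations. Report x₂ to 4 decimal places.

x_0 = 0.116000: f = -2.399732, f' = 1.253263 → x_1 = 0.116000 - (-2.399732)/(1.253263) = 2.030787
x_1 = 2.030787: f = 12.944762, f' = 23.094843 → x_2 = 2.030787 - (12.944762)/(23.094843) = 1.470283

1.4703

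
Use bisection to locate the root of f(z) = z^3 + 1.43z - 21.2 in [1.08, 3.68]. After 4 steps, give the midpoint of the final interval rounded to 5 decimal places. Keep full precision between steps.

f(1.080000) = -18.395888, f(3.680000) = 33.898432 (opposite signs)
step 1: m = 2.380000, f(m) = -4.315328 < 0 → root in [2.380000, 3.680000]
step 2: m = 3.030000, f(m) = 10.951027 > 0 → root in [2.380000, 3.030000]
step 3: m = 2.705000, f(m) = 2.460703 > 0 → root in [2.380000, 2.705000]
step 4: m = 2.542500, f(m) = -1.128726 < 0 → root in [2.542500, 2.705000]
Midpoint of [2.542500, 2.705000] = 2.623750

2.62375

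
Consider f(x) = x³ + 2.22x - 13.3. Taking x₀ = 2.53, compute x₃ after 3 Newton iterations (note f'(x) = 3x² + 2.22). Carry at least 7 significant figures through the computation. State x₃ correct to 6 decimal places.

x_0 = 2.530000: f = 8.510877, f' = 21.422700 → x_1 = 2.530000 - (8.510877)/(21.422700) = 2.132717
x_1 = 2.132717: f = 1.135254, f' = 15.865444 → x_2 = 2.132717 - (1.135254)/(15.865444) = 2.061162
x_2 = 2.061162: f = 0.032393, f' = 14.965163 → x_3 = 2.061162 - (0.032393)/(14.965163) = 2.058997

2.058997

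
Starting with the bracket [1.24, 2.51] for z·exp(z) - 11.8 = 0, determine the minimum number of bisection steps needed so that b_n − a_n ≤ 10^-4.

14

Initial width b − a = 2.51 − 1.24 = 1.270000.
After n steps the width is (b−a)/2^n; need (b−a)/2^n ≤ 10^-4.
So n ≥ log₂(1.270000/10^-4) = log₂(12700.0000) ≈ 13.6325.
Hence n = 14.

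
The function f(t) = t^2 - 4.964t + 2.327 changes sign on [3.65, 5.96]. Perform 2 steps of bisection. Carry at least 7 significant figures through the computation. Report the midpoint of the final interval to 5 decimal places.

4.51625

f(3.650000) = -2.469100, f(5.960000) = 8.263160 (opposite signs)
step 1: m = 4.805000, f(m) = 1.563005 > 0 → root in [3.650000, 4.805000]
step 2: m = 4.227500, f(m) = -0.786554 < 0 → root in [4.227500, 4.805000]
Midpoint of [4.227500, 4.805000] = 4.516250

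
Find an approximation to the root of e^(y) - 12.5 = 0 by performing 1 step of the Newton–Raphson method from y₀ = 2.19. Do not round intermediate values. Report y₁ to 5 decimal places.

f'(y) = e^(y)
y_0 = 2.190000: f = -3.564787, f' = 8.935213 → y_1 = 2.190000 - (-3.564787)/(8.935213) = 2.588959

2.58896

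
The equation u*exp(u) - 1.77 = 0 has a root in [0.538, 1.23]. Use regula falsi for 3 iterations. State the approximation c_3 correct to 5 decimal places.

f(0.538000) = -0.848633, f(1.230000) = 2.438112
step 1: c = 0.716673, f(c) = -0.302532 < 0 → new bracket [0.716673, 1.230000]
step 2: c = 0.773338, f(c) = -0.094186 < 0 → new bracket [0.773338, 1.230000]
step 3: c = 0.790323, f(c) = -0.028042 < 0 → new bracket [0.790323, 1.230000]

0.79032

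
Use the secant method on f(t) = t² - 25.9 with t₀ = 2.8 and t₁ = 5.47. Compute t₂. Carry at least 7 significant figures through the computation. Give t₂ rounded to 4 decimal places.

4.9838

f(t_0) = -18.060000, f(t_1) = 4.020900
t_2 = 5.470000 - (4.020900)·(5.470000 - 2.800000)/(4.020900 - (-18.060000)) = 4.983797; f(t_2) = -1.061769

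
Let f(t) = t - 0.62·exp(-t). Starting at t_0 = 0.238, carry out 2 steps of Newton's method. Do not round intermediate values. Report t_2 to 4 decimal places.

f'(t) = 1 + 0.62·exp(-t)
t_0 = 0.238000: f = -0.250686, f' = 1.488686 → t_1 = 0.238000 - (-0.250686)/(1.488686) = 0.406394
t_1 = 0.406394: f = -0.006556, f' = 1.412950 → t_2 = 0.406394 - (-0.006556)/(1.412950) = 0.411034

0.4110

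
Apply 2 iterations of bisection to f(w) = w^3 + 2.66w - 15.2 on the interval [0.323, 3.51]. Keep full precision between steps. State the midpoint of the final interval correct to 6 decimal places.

2.314875

f(0.323000) = -14.307122, f(3.510000) = 37.380151 (opposite signs)
step 1: m = 1.916500, f(m) = -3.062859 < 0 → root in [1.916500, 3.510000]
step 2: m = 2.713250, f(m) = 11.991447 > 0 → root in [1.916500, 2.713250]
Midpoint of [1.916500, 2.713250] = 2.314875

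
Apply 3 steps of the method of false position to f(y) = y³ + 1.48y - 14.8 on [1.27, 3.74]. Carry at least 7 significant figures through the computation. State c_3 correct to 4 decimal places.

False-position update: c = (a·f(b) − b·f(a))/(f(b) − f(a)); replace the endpoint whose sign matches f(c).
f(1.270000) = -10.872017, f(3.740000) = 43.048824
step 1: c = 1.768024, f(c) = -6.656641 < 0 → new bracket [1.768024, 3.740000]
step 2: c = 2.032115, f(c) = -3.400875 < 0 → new bracket [2.032115, 3.740000]
step 3: c = 2.157160, f(c) = -1.569412 < 0 → new bracket [2.157160, 3.740000]

2.1572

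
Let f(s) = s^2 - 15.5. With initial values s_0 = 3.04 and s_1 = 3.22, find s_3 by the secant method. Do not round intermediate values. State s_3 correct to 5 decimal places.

Secant update: s_(k+1) = s_k − f(s_k)·(s_k − s_(k-1))/(f(s_k) − f(s_(k-1))).
f(s_0) = -6.258400, f(s_1) = -5.131600
s_2 = 3.220000 - (-5.131600)·(3.220000 - 3.040000)/(-5.131600 - (-6.258400)) = 4.039744; f(s_2) = 0.819535
s_3 = 4.039744 - (0.819535)·(4.039744 - 3.220000)/(0.819535 - (-5.131600)) = 3.926857; f(s_3) = -0.079795

3.92686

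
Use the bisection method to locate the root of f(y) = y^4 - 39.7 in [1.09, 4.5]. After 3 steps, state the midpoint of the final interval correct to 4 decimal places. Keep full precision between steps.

2.5819

f(1.090000) = -38.288418, f(4.500000) = 370.362500 (opposite signs)
step 1: m = 2.795000, f(m) = 21.327735 > 0 → root in [1.090000, 2.795000]
step 2: m = 1.942500, f(m) = -25.462160 < 0 → root in [1.942500, 2.795000]
step 3: m = 2.368750, f(m) = -8.216942 < 0 → root in [2.368750, 2.795000]
Midpoint of [2.368750, 2.795000] = 2.581875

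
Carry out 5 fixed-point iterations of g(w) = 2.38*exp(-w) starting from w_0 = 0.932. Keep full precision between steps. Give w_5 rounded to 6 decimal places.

w_1 = g(0.932000) = 0.937162
w_2 = g(0.937162) = 0.932337
w_3 = g(0.932337) = 0.936846
w_4 = g(0.936846) = 0.932631
w_5 = g(0.932631) = 0.936570

0.936570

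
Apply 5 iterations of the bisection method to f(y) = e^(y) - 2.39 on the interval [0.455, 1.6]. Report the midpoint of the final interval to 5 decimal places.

0.86648

f(0.455000) = -0.813827, f(1.600000) = 2.563032 (opposite signs)
step 1: m = 1.027500, f(m) = 0.404072 > 0 → root in [0.455000, 1.027500]
step 2: m = 0.741250, f(m) = -0.291443 < 0 → root in [0.741250, 1.027500]
step 3: m = 0.884375, f(m) = 0.031470 > 0 → root in [0.741250, 0.884375]
step 4: m = 0.812813, f(m) = -0.135761 < 0 → root in [0.812813, 0.884375]
step 5: m = 0.848594, f(m) = -0.053641 < 0 → root in [0.848594, 0.884375]
Midpoint of [0.848594, 0.884375] = 0.866484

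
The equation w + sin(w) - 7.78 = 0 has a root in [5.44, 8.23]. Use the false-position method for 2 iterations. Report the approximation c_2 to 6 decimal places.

False-position update: c = (a·f(b) − b·f(a))/(f(b) − f(a)); replace the endpoint whose sign matches f(c).
f(5.440000) = -3.086765, f(8.230000) = 1.380134
step 1: c = 7.367976, f(c) = 0.472182 > 0 → new bracket [5.440000, 7.367976]
step 2: c = 7.112183, f(c) = 0.069437 > 0 → new bracket [5.440000, 7.112183]

7.112183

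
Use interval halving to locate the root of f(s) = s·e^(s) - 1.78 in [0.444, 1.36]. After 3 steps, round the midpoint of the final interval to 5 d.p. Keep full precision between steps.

f(0.444000) = -1.087835, f(1.360000) = 3.518823 (opposite signs)
step 1: m = 0.902000, f(m) = 0.443004 > 0 → root in [0.444000, 0.902000]
step 2: m = 0.673000, f(m) = -0.460847 < 0 → root in [0.673000, 0.902000]
step 3: m = 0.787500, f(m) = -0.049158 < 0 → root in [0.787500, 0.902000]
Midpoint of [0.787500, 0.902000] = 0.844750

0.84475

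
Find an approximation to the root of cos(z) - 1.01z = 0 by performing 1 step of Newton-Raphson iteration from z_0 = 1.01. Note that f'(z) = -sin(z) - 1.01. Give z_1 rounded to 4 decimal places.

0.7471

z_0 = 1.010000: f = -0.488239, f' = -1.856832 → z_1 = 1.010000 - (-0.488239)/(-1.856832) = 0.747058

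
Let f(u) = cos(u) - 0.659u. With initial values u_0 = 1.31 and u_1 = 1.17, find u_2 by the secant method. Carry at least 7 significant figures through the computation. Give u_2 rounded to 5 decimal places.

f(u_0) = -0.605440, f(u_1) = -0.380878
u_2 = 1.170000 - (-0.380878)·(1.170000 - 1.310000)/(-0.380878 - (-0.605440)) = 0.932546; f(u_2) = -0.018757

0.93255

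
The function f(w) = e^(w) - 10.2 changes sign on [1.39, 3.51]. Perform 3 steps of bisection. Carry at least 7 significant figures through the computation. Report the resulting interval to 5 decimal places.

f(1.390000) = -6.185150, f(3.510000) = 23.248268 (opposite signs)
step 1: m = 2.450000, f(m) = 1.388347 > 0 → root in [1.390000, 2.450000]
step 2: m = 1.920000, f(m) = -3.379042 < 0 → root in [1.920000, 2.450000]
step 3: m = 2.185000, f(m) = -1.309351 < 0 → root in [2.185000, 2.450000]

[2.18500, 2.45000]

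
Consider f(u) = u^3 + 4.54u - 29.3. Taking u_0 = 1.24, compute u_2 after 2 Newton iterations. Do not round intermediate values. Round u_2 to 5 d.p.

f'(u) = 3u^2 + 4.54
u_0 = 1.240000: f = -21.763776, f' = 9.152800 → u_1 = 1.240000 - (-21.763776)/(9.152800) = 3.617827
u_1 = 3.617827: f = 34.477491, f' = 43.806019 → u_2 = 3.617827 - (34.477491)/(43.806019) = 2.830778

2.83078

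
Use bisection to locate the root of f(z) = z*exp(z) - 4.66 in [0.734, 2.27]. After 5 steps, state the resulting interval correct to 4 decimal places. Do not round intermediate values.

[1.2620, 1.3100]

f(0.734000) = -3.130786, f(2.270000) = 17.312240 (opposite signs)
step 1: m = 1.502000, f(m) = 2.084973 > 0 → root in [0.734000, 1.502000]
step 2: m = 1.118000, f(m) = -1.240339 < 0 → root in [1.118000, 1.502000]
step 3: m = 1.310000, f(m) = 0.195088 > 0 → root in [1.118000, 1.310000]
step 4: m = 1.214000, f(m) = -0.572552 < 0 → root in [1.214000, 1.310000]
step 5: m = 1.262000, f(m) = -0.202011 < 0 → root in [1.262000, 1.310000]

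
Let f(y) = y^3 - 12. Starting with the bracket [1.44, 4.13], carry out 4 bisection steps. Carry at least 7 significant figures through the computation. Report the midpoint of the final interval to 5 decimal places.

f(1.440000) = -9.014016, f(4.130000) = 58.444997 (opposite signs)
step 1: m = 2.785000, f(m) = 9.601087 > 0 → root in [1.440000, 2.785000]
step 2: m = 2.112500, f(m) = -2.572639 < 0 → root in [2.112500, 2.785000]
step 3: m = 2.448750, f(m) = 2.683627 > 0 → root in [2.112500, 2.448750]
step 4: m = 2.280625, f(m) = -0.137898 < 0 → root in [2.280625, 2.448750]
Midpoint of [2.280625, 2.448750] = 2.364687

2.36469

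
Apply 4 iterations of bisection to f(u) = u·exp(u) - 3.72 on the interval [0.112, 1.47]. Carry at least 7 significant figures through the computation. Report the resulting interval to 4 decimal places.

[1.1305, 1.2154]

f(0.112000) = -3.594727, f(1.470000) = 2.673376 (opposite signs)
step 1: m = 0.791000, f(m) = -1.975370 < 0 → root in [0.791000, 1.470000]
step 2: m = 1.130500, f(m) = -0.218610 < 0 → root in [1.130500, 1.470000]
step 3: m = 1.300250, f(m) = 1.052196 > 0 → root in [1.130500, 1.300250]
step 4: m = 1.215375, f(m) = 0.377708 > 0 → root in [1.130500, 1.215375]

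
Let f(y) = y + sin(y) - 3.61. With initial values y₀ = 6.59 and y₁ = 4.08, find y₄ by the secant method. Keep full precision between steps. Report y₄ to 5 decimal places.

f(y_0) = 3.282024, f(y_1) = -0.336618
y_2 = 4.080000 - (-0.336618)·(4.080000 - 6.590000)/(-0.336618 - (3.282024)) = 4.313488; f(y_2) = -0.218000
y_3 = 4.313488 - (-0.218000)·(4.313488 - 4.080000)/(-0.218000 - (-0.336618)) = 4.742603; f(y_3) = 0.133059
y_4 = 4.742603 - (0.133059)·(4.742603 - 4.313488)/(0.133059 - (-0.218000)) = 4.579959; f(y_4) = -0.021285

4.57996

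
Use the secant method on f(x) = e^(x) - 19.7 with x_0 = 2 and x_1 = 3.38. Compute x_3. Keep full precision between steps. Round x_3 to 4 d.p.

Secant update: x_(k+1) = x_k − f(x_k)·(x_k − x_(k-1))/(f(x_k) − f(x_(k-1))).
f(x_0) = -12.310944, f(x_1) = 9.670771
x_2 = 3.380000 - (9.670771)·(3.380000 - 2.000000)/(9.670771 - (-12.310944)) = 2.772874; f(x_2) = -3.695430
x_3 = 2.772874 - (-3.695430)·(2.772874 - 3.380000)/(-3.695430 - (9.670771)) = 2.940730; f(x_3) = -0.770344

2.9407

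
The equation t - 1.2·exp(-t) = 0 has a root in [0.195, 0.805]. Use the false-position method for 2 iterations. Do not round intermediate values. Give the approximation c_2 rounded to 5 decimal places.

f(0.195000) = -0.792402, f(0.805000) = 0.268494
step 1: c = 0.650620, f(c) = 0.024553 > 0 → new bracket [0.195000, 0.650620]
step 2: c = 0.636926, f(c) = 0.002228 > 0 → new bracket [0.195000, 0.636926]

0.63693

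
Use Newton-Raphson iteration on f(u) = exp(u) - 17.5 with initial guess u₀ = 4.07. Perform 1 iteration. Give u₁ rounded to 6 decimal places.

f'(u) = exp(u)
u_0 = 4.070000: f = 41.056963, f' = 58.556963 → u_1 = 4.070000 - (41.056963)/(58.556963) = 3.368854

3.368854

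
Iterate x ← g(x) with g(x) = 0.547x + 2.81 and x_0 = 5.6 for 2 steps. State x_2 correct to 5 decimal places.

x_1 = g(5.600000) = 5.873200
x_2 = g(5.873200) = 6.022640

6.02264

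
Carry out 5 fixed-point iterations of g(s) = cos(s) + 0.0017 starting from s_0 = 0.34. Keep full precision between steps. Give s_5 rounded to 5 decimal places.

0.78318

s_1 = g(0.340000) = 0.944455
s_2 = g(0.944455) = 0.587885
s_3 = g(0.587885) = 0.833816
s_4 = g(0.833816) = 0.673755
s_5 = g(0.673755) = 0.783184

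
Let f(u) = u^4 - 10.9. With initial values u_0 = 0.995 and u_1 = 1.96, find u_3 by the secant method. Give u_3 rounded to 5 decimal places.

1.80217

f(u_0) = -9.919850, f(u_1) = 3.857891
u_2 = 1.960000 - (3.857891)·(1.960000 - 0.995000)/(3.857891 - (-9.919850)) = 1.689791; f(u_2) = -2.746720
u_3 = 1.689791 - (-2.746720)·(1.689791 - 1.960000)/(-2.746720 - (3.857891)) = 1.802166; f(u_3) = -0.351792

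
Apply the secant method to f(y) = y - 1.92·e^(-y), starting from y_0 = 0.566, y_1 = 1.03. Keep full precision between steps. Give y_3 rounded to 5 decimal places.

0.83341

Secant update: y_(k+1) = y_k − f(y_k)·(y_k − y_(k-1))/(f(y_k) − f(y_(k-1))).
f(y_0) = -0.524161, f(y_1) = 0.344547
y_2 = 1.030000 - (0.344547)·(1.030000 - 0.566000)/(0.344547 - (-0.524161)) = 0.845968; f(y_2) = 0.022017
y_3 = 0.845968 - (0.022017)·(0.845968 - 1.030000)/(0.022017 - (0.344547)) = 0.833406; f(y_3) = -0.000962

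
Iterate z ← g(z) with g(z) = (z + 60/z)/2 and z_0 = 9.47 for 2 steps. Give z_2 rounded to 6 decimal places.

z_1 = g(9.470000) = 7.902899
z_2 = g(7.902899) = 7.747525

7.747525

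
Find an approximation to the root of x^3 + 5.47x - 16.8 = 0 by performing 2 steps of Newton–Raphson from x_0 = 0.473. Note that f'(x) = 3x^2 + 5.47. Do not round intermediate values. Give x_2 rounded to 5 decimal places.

x_0 = 0.473000: f = -14.106866, f' = 6.141187 → x_1 = 0.473000 - (-14.106866)/(6.141187) = 2.770091
x_1 = 2.770091: f = 19.608429, f' = 28.490215 → x_2 = 2.770091 - (19.608429)/(28.490215) = 2.081840

2.08184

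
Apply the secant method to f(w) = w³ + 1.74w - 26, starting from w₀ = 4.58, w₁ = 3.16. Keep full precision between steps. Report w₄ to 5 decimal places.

2.76798

f(w_0) = 78.041112, f(w_1) = 11.052896
w_2 = 3.160000 - (11.052896)·(3.160000 - 4.580000)/(11.052896 - (78.041112)) = 2.925703; f(w_2) = 4.133985
w_3 = 2.925703 - (4.133985)·(2.925703 - 3.160000)/(4.133985 - (11.052896)) = 2.785713; f(w_3) = 0.464830
w_4 = 2.785713 - (0.464830)·(2.785713 - 2.925703)/(0.464830 - (4.133985)) = 2.767979; f(w_4) = 0.023719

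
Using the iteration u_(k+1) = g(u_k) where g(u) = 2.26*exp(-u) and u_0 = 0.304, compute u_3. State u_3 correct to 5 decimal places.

u_1 = g(0.304000) = 1.667566
u_2 = g(1.667566) = 0.426475
u_3 = g(0.426475) = 1.475341

1.47534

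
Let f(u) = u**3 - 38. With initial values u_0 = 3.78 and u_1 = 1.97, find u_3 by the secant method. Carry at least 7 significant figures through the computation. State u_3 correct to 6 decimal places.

f(u_0) = 16.010152, f(u_1) = -30.354627
u_2 = 1.970000 - (-30.354627)·(1.970000 - 3.780000)/(-30.354627 - (16.010152)) = 3.154992; f(u_2) = -6.595301
u_3 = 3.154992 - (-6.595301)·(3.154992 - 1.970000)/(-6.595301 - (-30.354627)) = 3.483931; f(u_3) = 4.287170

3.483931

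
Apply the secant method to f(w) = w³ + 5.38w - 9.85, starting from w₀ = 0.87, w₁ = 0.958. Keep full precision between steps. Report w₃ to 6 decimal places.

Secant update: w_(k+1) = w_k − f(w_k)·(w_k − w_(k-1))/(f(w_k) − f(w_(k-1))).
f(w_0) = -4.510897, f(w_1) = -3.816742
w_2 = 0.958000 - (-3.816742)·(0.958000 - 0.870000)/(-3.816742 - (-4.510897)) = 1.441859; f(w_2) = 0.904768
w_3 = 1.441859 - (0.904768)·(1.441859 - 0.958000)/(0.904768 - (-3.816742)) = 1.349139; f(w_3) = -0.135963

1.349139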